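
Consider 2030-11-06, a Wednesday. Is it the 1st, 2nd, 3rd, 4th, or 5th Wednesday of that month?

Day 6 falls in week ⌈6/7⌉ of the month.
Days 1–7 hold the 1st Wednesday, 8–14 the 2nd, 15–21 the 3rd, 22–28 the 4th, 29–31 the 5th.
6 is in the range for the 1st.

1st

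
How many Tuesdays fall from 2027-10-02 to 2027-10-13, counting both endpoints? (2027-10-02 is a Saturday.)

2027-10-02 is a Saturday; the first Tuesday on or after it is 2027-10-05 (3 days later).
From 2027-10-05 to 2027-10-13 is 13 − 5 = 8 days.
8 ÷ 7 = 1 full weeks with remainder 1, so 1 more Tuesdays after the first → 2.

2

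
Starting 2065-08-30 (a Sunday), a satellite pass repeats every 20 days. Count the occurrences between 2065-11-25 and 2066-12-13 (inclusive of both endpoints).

Occurrences land 20·i days after 2065-08-30 for i = 0, 1, 2, …
2065-11-25 is 87 days after the start; 87 ÷ 20 = 4 remainder 7; since the remainder is 7, round up to i = 5. First occurrence in the window: #6 on 2065-12-08 (5×20 = 100 days in).
2066-12-13 is 470 days after the start; 470 ÷ 20 = 23 remainder 10. Last occurrence in the window: #24 on 2066-12-03.
Occurrences #6 through #24: 19 in total.

19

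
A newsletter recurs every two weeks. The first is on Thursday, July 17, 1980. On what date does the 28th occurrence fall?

July 30, 1981

The 28th occurrence is 27 intervals after the first: 27 × 14 = 378 days after July 17, 1980.
July has 31 days — 14 days to the end of July leaves 364.
August has 31 days (333 left).
September has 30 days (303 left).
October has 31 days (272 left).
November has 30 days (242 left).
December has 31 days (211 left).
January has 31 days (180 left).
February has 28 days (152 left).
March has 31 days (121 left).
April has 30 days (91 left).
May has 31 days (60 left).
June has 30 days (30 left).
30 days into July → July 30, 1981.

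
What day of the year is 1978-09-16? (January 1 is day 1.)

259

Days in months before September: 31 + 28 + 31 + 30 + 31 + 30 + 31 + 31 = 243.
Plus 16 days into September → day 259.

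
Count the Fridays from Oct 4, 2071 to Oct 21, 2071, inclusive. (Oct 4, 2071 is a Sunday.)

Oct 4, 2071 is a Sunday; the first Friday on or after it is Oct 9, 2071 (5 days later).
From Oct 9, 2071 to Oct 21, 2071 is 21 − 9 = 12 days.
12 ÷ 7 = 1 full weeks with remainder 5, so 1 more Fridays after the first → 2.

2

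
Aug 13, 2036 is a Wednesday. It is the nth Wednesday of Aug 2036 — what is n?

2nd

Day 13 falls in week ⌈13/7⌉ of the month.
Days 1–7 hold the 1st Wednesday, 8–14 the 2nd, 15–21 the 3rd, 22–28 the 4th, 29–31 the 5th.
13 is in the range for the 2nd.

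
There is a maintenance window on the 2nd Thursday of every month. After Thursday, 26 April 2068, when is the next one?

10 May 2068

April 2068 starts on a Sunday; its first Thursday is the 5th, so the 2nd Thursday is the 12th — 12 April 2068.
That is not after 26 April 2068, so look at May 2068.
May 2068 starts on a Tuesday; its first Thursday is the 3rd, so the 2nd Thursday is the 10th — 10 May 2068.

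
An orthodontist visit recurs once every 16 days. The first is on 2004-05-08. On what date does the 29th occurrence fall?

2005-07-30

The 29th occurrence is 28 intervals after the first: 28 × 16 = 448 days after 2004-05-08.
May has 31 days — 23 days to the end of May leaves 425.
From end of May to end of 2004 is 214 days (211 left).
January has 31 days (180 left).
February has 28 days (152 left).
March has 31 days (121 left).
April has 30 days (91 left).
May has 31 days (60 left).
June has 30 days (30 left).
30 days into July → 2005-07-30.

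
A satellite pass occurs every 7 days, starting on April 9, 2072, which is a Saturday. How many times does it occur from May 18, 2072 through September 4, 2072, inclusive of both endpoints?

16

Occurrences land 7·i days after April 9, 2072 for i = 0, 1, 2, …
May 18, 2072 is 39 days after the start; 39 ÷ 7 = 5 remainder 4; since the remainder is 4, round up to i = 6. First occurrence in the window: #7 on May 21, 2072 (6×7 = 42 days in).
September 4, 2072 is 148 days after the start; 148 ÷ 7 = 21 remainder 1. Last occurrence in the window: #22 on September 3, 2072.
Occurrences #7 through #22: 16 in total.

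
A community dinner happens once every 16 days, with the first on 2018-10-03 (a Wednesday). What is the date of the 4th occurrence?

The 4th occurrence is 3 intervals after the first: 3 × 16 = 48 days after 2018-10-03.
October has 31 days — 28 days to the end of October leaves 20.
20 days into November → 2018-11-20.

2018-11-20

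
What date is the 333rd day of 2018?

November 29, 2018

January has 31 days (333 − 31 = 302 remain).
February has 28 days (302 − 28 = 274 remain).
March has 31 days (274 − 31 = 243 remain).
April has 30 days (243 − 30 = 213 remain).
May has 31 days (213 − 31 = 182 remain).
June has 30 days (182 − 30 = 152 remain).
July has 31 days (152 − 31 = 121 remain).
August has 31 days (121 − 31 = 90 remain).
September has 30 days (90 − 30 = 60 remain).
October has 31 days (60 − 31 = 29 remain).
29 into November → November 29.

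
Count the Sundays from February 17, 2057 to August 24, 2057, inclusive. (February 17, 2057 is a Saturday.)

27

February 17, 2057 is a Saturday; the first Sunday on or after it is February 18, 2057 (1 day later).
From February 18, 2057 to August 24, 2057: 10 + 31 + 30 + 31 + 30 + 31 + 24 = 187 days (rest of February, March, April, May, June, July, August).
187 ÷ 7 = 26 full weeks with remainder 5, so 26 more Sundays after the first → 27.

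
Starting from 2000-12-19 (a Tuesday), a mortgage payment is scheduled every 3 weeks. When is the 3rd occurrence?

2001-01-30

The 3rd occurrence is 2 intervals after the first: 2 × 21 = 42 days after 2000-12-19.
December has 31 days — 12 days to the end of December leaves 30.
30 days into January → 2001-01-30.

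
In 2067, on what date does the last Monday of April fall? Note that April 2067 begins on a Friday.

2067-04-25

April 2067 begins on a Friday, so the first Monday is April 4 (3 days later).
April 2067 has 30 days. Adding weeks: 4, 11, 18, 25 — the last one ≤ 30 is the 25th.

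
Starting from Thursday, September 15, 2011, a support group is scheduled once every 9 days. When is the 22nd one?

March 22, 2012

The 22nd occurrence is 21 intervals after the first: 21 × 9 = 189 days after September 15, 2011.
September has 30 days — 15 days to the end of September leaves 174.
October has 31 days (143 left).
November has 30 days (113 left).
December has 31 days (82 left).
January has 31 days (51 left).
February has 29 days (22 left).
22 days into March → March 22, 2012.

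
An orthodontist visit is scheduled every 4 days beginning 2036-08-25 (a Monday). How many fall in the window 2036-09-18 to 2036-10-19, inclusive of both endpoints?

Occurrences land 4·i days after 2036-08-25 for i = 0, 1, 2, …
2036-09-18 is 24 days after the start; 24 ÷ 4 = 6 remainder 0. First occurrence in the window: #7 on 2036-09-18 (6×4 = 24 days in).
2036-10-19 is 55 days after the start; 55 ÷ 4 = 13 remainder 3. Last occurrence in the window: #14 on 2036-10-16.
Occurrences #7 through #14: 8 in total.

8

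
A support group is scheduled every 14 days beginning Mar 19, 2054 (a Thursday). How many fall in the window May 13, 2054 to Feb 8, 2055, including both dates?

20

Occurrences land 14·i days after Mar 19, 2054 for i = 0, 1, 2, …
May 13, 2054 is 55 days after the start; 55 ÷ 14 = 3 remainder 13; since the remainder is 13, round up to i = 4. First occurrence in the window: #5 on May 14, 2054 (4×14 = 56 days in).
Feb 8, 2055 is 326 days after the start; 326 ÷ 14 = 23 remainder 4. Last occurrence in the window: #24 on Feb 4, 2055.
Occurrences #5 through #24: 20 in total.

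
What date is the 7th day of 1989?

7 into January → January 7.

January 7, 1989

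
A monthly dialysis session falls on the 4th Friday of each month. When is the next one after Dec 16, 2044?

Dec 2044 starts on a Thursday; its first Friday is the 2nd, so the 4th Friday is the 23rd — Dec 23, 2044.
Dec 23, 2044 is after Dec 16, 2044, so that is the next one.

Dec 23, 2044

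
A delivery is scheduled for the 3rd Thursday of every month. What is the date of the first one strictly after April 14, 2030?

April 2030 starts on a Monday; its first Thursday is the 4th, so the 3rd Thursday is the 18th — April 18, 2030.
April 18, 2030 is after April 14, 2030, so that is the next one.

April 18, 2030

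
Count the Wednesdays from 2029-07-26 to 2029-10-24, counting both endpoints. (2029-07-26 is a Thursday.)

13

2029-07-26 is a Thursday; the first Wednesday on or after it is 2029-08-01 (6 days later).
From 2029-08-01 to 2029-10-24: 30 + 30 + 24 = 84 days (rest of August, September, October).
84 ÷ 7 = 12 full weeks with remainder 0, so 12 more Wednesdays after the first → 13.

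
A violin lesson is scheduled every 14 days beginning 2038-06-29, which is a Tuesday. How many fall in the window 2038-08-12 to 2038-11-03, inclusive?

6

Occurrences land 14·i days after 2038-06-29 for i = 0, 1, 2, …
2038-08-12 is 44 days after the start; 44 ÷ 14 = 3 remainder 2; since the remainder is 2, round up to i = 4. First occurrence in the window: #5 on 2038-08-24 (4×14 = 56 days in).
2038-11-03 is 127 days after the start; 127 ÷ 14 = 9 remainder 1. Last occurrence in the window: #10 on 2038-11-02.
Occurrences #5 through #10: 6 in total.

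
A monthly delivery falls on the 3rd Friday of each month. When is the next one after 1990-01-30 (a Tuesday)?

January 1990 starts on a Monday; its first Friday is the 5th, so the 3rd Friday is the 19th — 1990-01-19.
That is not after 1990-01-30, so look at February 1990.
February 1990 starts on a Thursday; its first Friday is the 2nd, so the 3rd Friday is the 16th — 1990-02-16.

1990-02-16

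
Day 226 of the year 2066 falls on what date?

January has 31 days (226 − 31 = 195 remain).
February has 28 days (195 − 28 = 167 remain).
March has 31 days (167 − 31 = 136 remain).
April has 30 days (136 − 30 = 106 remain).
May has 31 days (106 − 31 = 75 remain).
June has 30 days (75 − 30 = 45 remain).
July has 31 days (45 − 31 = 14 remain).
14 into August → August 14.

August 14, 2066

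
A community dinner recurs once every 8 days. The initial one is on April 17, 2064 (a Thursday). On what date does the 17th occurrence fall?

The 17th occurrence is 16 intervals after the first: 16 × 8 = 128 days after April 17, 2064.
April has 30 days — 13 days to the end of April leaves 115.
May has 31 days (84 left).
June has 30 days (54 left).
July has 31 days (23 left).
23 days into August → August 23, 2064.

August 23, 2064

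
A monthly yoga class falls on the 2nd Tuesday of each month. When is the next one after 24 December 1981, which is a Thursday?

12 January 1982

December 1981 starts on a Tuesday; its first Tuesday is the 1st, so the 2nd Tuesday is the 8th — 8 December 1981.
That is not after 24 December 1981, so look at January 1982.
January 1982 starts on a Friday; its first Tuesday is the 5th, so the 2nd Tuesday is the 12th — 12 January 1982.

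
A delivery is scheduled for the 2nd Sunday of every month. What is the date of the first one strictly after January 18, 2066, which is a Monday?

February 14, 2066

January 2066 starts on a Friday; its first Sunday is the 3rd, so the 2nd Sunday is the 10th — January 10, 2066.
That is not after January 18, 2066, so look at February 2066.
February 2066 starts on a Monday; its first Sunday is the 7th, so the 2nd Sunday is the 14th — February 14, 2066.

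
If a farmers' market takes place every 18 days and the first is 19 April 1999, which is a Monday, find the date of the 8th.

23 August 1999

The 8th occurrence is 7 intervals after the first: 7 × 18 = 126 days after 19 April 1999.
April has 30 days — 11 days to the end of April leaves 115.
May has 31 days (84 left).
June has 30 days (54 left).
July has 31 days (23 left).
23 days into August → 23 August 1999.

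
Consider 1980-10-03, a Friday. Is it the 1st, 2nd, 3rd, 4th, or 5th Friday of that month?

Day 3 falls in week ⌈3/7⌉ of the month.
Days 1–7 hold the 1st Friday, 8–14 the 2nd, 15–21 the 3rd, 22–28 the 4th, 29–31 the 5th.
3 is in the range for the 1st.

1st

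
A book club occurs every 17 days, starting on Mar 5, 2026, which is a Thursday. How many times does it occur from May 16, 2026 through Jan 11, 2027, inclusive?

Occurrences land 17·i days after Mar 5, 2026 for i = 0, 1, 2, …
May 16, 2026 is 72 days after the start; 72 ÷ 17 = 4 remainder 4; since the remainder is 4, round up to i = 5. First occurrence in the window: #6 on May 29, 2026 (5×17 = 85 days in).
Jan 11, 2027 is 312 days after the start; 312 ÷ 17 = 18 remainder 6. Last occurrence in the window: #19 on Jan 5, 2027.
Occurrences #6 through #19: 14 in total.

14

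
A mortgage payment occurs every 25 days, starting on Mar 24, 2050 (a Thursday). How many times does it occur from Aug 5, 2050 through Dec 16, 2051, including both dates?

20

Occurrences land 25·i days after Mar 24, 2050 for i = 0, 1, 2, …
Aug 5, 2050 is 134 days after the start; 134 ÷ 25 = 5 remainder 9; since the remainder is 9, round up to i = 6. First occurrence in the window: #7 on Aug 21, 2050 (6×25 = 150 days in).
Dec 16, 2051 is 632 days after the start; 632 ÷ 25 = 25 remainder 7. Last occurrence in the window: #26 on Dec 9, 2051.
Occurrences #7 through #26: 20 in total.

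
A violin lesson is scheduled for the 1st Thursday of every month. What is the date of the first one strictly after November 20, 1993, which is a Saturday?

November 1993 starts on a Monday, so its 1st Thursday is November 4, 1993 (3 days in).
That is not after November 20, 1993, so look at December 1993.
December 1993 starts on a Wednesday, so its 1st Thursday is December 2, 1993 (1 day in).

December 2, 1993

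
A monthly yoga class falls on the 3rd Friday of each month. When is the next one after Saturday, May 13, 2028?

May 19, 2028

May 2028 starts on a Monday; its first Friday is the 5th, so the 3rd Friday is the 19th — May 19, 2028.
May 19, 2028 is after May 13, 2028, so that is the next one.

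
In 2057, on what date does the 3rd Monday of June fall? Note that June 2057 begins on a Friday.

June 2057 begins on a Friday, so the first Monday is June 4 (3 days later).
The 3rd Monday is 2 weeks later: 4 + 14 = 18.

2057-06-18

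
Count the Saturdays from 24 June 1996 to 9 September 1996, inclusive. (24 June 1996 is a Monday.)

24 June 1996 is a Monday; the first Saturday on or after it is 29 June 1996 (5 days later).
From 29 June 1996 to 9 September 1996: 1 + 31 + 31 + 9 = 72 days (rest of June, July, August, September).
72 ÷ 7 = 10 full weeks with remainder 2, so 10 more Saturdays after the first → 11.

11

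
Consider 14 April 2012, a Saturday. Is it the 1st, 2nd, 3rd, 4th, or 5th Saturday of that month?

2nd

Day 14 falls in week ⌈14/7⌉ of the month.
Days 1–7 hold the 1st Saturday, 8–14 the 2nd, 15–21 the 3rd, 22–28 the 4th, 29–31 the 5th.
14 is in the range for the 2nd.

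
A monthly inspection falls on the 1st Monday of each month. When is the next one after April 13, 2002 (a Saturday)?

May 6, 2002

April 2002 starts on a Monday, so its 1st Monday is April 1, 2002.
That is not after April 13, 2002, so look at May 2002.
May 2002 starts on a Wednesday, so its 1st Monday is May 6, 2002 (5 days in).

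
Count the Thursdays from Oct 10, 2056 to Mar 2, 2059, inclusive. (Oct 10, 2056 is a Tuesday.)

125

Oct 10, 2056 is a Tuesday; the first Thursday on or after it is Oct 12, 2056 (2 days later).
From Oct 12, 2056 to Mar 2, 2059: 80 + 365 + 365 + 61 = 871 days (rest of 2056, 2057, 2058, to Mar 2, 2059 in 2059).
871 ÷ 7 = 124 full weeks with remainder 3, so 124 more Thursdays after the first → 125.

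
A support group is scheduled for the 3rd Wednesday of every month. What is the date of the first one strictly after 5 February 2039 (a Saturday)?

16 February 2039

February 2039 starts on a Tuesday; its first Wednesday is the 2nd, so the 3rd Wednesday is the 16th — 16 February 2039.
16 February 2039 is after 5 February 2039, so that is the next one.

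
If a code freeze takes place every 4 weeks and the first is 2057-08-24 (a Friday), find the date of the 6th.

2058-01-11

The 6th occurrence is 5 intervals after the first: 5 × 28 = 140 days after 2057-08-24.
August has 31 days — 7 days to the end of August leaves 133.
September has 30 days (103 left).
October has 31 days (72 left).
November has 30 days (42 left).
December has 31 days (11 left).
11 days into January → 2058-01-11.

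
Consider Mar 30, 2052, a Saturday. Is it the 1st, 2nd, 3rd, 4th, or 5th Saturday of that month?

5th

Day 30 falls in week ⌈30/7⌉ of the month.
Days 1–7 hold the 1st Saturday, 8–14 the 2nd, 15–21 the 3rd, 22–28 the 4th, 29–31 the 5th.
30 is in the range for the 5th.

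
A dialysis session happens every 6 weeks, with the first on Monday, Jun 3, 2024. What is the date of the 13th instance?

Oct 20, 2025

The 13th occurrence is 12 intervals after the first: 12 × 42 = 504 days after Jun 3, 2024.
Jun has 30 days — 27 days to the end of Jun leaves 477.
From end of Jun to end of 2024 is 184 days (293 left).
Jan has 31 days (262 left).
Feb has 28 days (234 left).
Mar has 31 days (203 left).
Apr has 30 days (173 left).
May has 31 days (142 left).
Jun has 30 days (112 left).
Jul has 31 days (81 left).
Aug has 31 days (50 left).
Sep has 30 days (20 left).
20 days into Oct → Oct 20, 2025.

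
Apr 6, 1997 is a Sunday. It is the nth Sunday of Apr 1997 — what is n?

Day 6 falls in week ⌈6/7⌉ of the month.
Days 1–7 hold the 1st Sunday, 8–14 the 2nd, 15–21 the 3rd, 22–28 the 4th, 29–31 the 5th.
6 is in the range for the 1st.

1st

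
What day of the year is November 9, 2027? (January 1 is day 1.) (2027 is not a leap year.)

313

Days in months before November: 31 + 28 + 31 + 30 + 31 + 30 + 31 + 31 + 30 + 31 = 304.
Plus 9 days into November → day 313.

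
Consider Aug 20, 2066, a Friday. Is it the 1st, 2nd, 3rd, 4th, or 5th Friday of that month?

3rd

Day 20 falls in week ⌈20/7⌉ of the month.
Days 1–7 hold the 1st Friday, 8–14 the 2nd, 15–21 the 3rd, 22–28 the 4th, 29–31 the 5th.
20 is in the range for the 3rd.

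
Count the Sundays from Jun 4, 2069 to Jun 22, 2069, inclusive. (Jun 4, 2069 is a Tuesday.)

Jun 4, 2069 is a Tuesday; the first Sunday on or after it is Jun 9, 2069 (5 days later).
From Jun 9, 2069 to Jun 22, 2069 is 22 − 9 = 13 days.
13 ÷ 7 = 1 full weeks with remainder 6, so 1 more Sundays after the first → 2.

2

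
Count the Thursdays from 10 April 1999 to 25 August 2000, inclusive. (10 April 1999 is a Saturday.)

10 April 1999 is a Saturday; the first Thursday on or after it is 15 April 1999 (5 days later).
From 15 April 1999 to 25 August 2000: 260 + 238 = 498 days (rest of 1999, to 25 August 2000 in 2000).
498 ÷ 7 = 71 full weeks with remainder 1, so 71 more Thursdays after the first → 72.

72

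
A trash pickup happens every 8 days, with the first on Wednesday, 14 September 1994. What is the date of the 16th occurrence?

The 16th occurrence is 15 intervals after the first: 15 × 8 = 120 days after 14 September 1994.
September has 30 days — 16 days to the end of September leaves 104.
October has 31 days (73 left).
November has 30 days (43 left).
December has 31 days (12 left).
12 days into January → 12 January 1995.

12 January 1995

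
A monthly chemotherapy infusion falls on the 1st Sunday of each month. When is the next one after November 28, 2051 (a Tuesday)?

November 2051 starts on a Wednesday, so its 1st Sunday is November 5, 2051 (4 days in).
That is not after November 28, 2051, so look at December 2051.
December 2051 starts on a Friday, so its 1st Sunday is December 3, 2051 (2 days in).

December 3, 2051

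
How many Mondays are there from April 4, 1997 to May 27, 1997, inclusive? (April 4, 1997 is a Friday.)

8

April 4, 1997 is a Friday; the first Monday on or after it is April 7, 1997 (3 days later).
From April 7, 1997 to May 27, 1997: 23 + 27 = 50 days (rest of April, May).
50 ÷ 7 = 7 full weeks with remainder 1, so 7 more Mondays after the first → 8.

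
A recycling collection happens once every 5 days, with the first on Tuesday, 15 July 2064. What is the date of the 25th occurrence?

12 November 2064

The 25th occurrence is 24 intervals after the first: 24 × 5 = 120 days after 15 July 2064.
July has 31 days — 16 days to the end of July leaves 104.
August has 31 days (73 left).
September has 30 days (43 left).
October has 31 days (12 left).
12 days into November → 12 November 2064.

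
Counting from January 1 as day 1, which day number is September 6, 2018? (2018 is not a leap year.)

249

Days in months before September: 31 + 28 + 31 + 30 + 31 + 30 + 31 + 31 = 243.
Plus 6 days into September → day 249.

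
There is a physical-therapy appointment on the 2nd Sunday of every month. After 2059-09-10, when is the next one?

September 2059 starts on a Monday; its first Sunday is the 7th, so the 2nd Sunday is the 14th — 2059-09-14.
2059-09-14 is after 2059-09-10, so that is the next one.

2059-09-14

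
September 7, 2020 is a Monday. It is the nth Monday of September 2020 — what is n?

1st

Day 7 falls in week ⌈7/7⌉ of the month.
Days 1–7 hold the 1st Monday, 8–14 the 2nd, 15–21 the 3rd, 22–28 the 4th, 29–31 the 5th.
7 is in the range for the 1st.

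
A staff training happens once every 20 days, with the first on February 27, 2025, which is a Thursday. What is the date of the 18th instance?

The 18th occurrence is 17 intervals after the first: 17 × 20 = 340 days after February 27, 2025.
February has 28 days — 1 day to the end of February leaves 339.
March has 31 days (308 left).
April has 30 days (278 left).
May has 31 days (247 left).
June has 30 days (217 left).
July has 31 days (186 left).
August has 31 days (155 left).
September has 30 days (125 left).
October has 31 days (94 left).
November has 30 days (64 left).
December has 31 days (33 left).
January has 31 days (2 left).
2 days into February → February 2, 2026.

February 2, 2026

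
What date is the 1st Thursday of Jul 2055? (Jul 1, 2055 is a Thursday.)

Jul 1, 2055

Jul 2055 begins on a Thursday, so the first Thursday is Jul 1.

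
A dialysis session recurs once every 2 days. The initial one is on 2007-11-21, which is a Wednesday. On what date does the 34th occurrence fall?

The 34th occurrence is 33 intervals after the first: 33 × 2 = 66 days after 2007-11-21.
November has 30 days — 9 days to the end of November leaves 57.
December has 31 days (26 left).
26 days into January → 2008-01-26.

2008-01-26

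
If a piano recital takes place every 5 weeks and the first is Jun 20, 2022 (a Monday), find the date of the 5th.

The 5th occurrence is 4 intervals after the first: 4 × 35 = 140 days after Jun 20, 2022.
Jun has 30 days — 10 days to the end of Jun leaves 130.
Jul has 31 days (99 left).
Aug has 31 days (68 left).
Sep has 30 days (38 left).
Oct has 31 days (7 left).
7 days into Nov → Nov 7, 2022.

Nov 7, 2022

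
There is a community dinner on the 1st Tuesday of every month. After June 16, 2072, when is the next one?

June 2072 starts on a Wednesday, so its 1st Tuesday is June 7, 2072 (6 days in).
That is not after June 16, 2072, so look at July 2072.
July 2072 starts on a Friday, so its 1st Tuesday is July 5, 2072 (4 days in).

July 5, 2072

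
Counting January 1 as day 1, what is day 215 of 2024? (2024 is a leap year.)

January has 31 days (215 − 31 = 184 remain).
February has 29 days (184 − 29 = 155 remain).
March has 31 days (155 − 31 = 124 remain).
April has 30 days (124 − 30 = 94 remain).
May has 31 days (94 − 31 = 63 remain).
June has 30 days (63 − 30 = 33 remain).
July has 31 days (33 − 31 = 2 remain).
2 into August → August 2.

2024-08-02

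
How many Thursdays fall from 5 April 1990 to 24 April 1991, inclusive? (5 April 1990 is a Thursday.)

5 April 1990 is a Thursday; the first Thursday on or after it is 5 April 1990.
From 5 April 1990 to 24 April 1991: 270 + 114 = 384 days (rest of 1990, to 24 April 1991 in 1991).
384 ÷ 7 = 54 full weeks with remainder 6, so 54 more Thursdays after the first → 55.

55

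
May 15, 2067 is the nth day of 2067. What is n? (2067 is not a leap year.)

135

Days in months before May: 31 + 28 + 31 + 30 = 120.
Plus 15 days into May → day 135.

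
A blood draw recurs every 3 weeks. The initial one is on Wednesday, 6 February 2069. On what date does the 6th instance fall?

The 6th occurrence is 5 intervals after the first: 5 × 21 = 105 days after 6 February 2069.
February has 28 days — 22 days to the end of February leaves 83.
March has 31 days (52 left).
April has 30 days (22 left).
22 days into May → 22 May 2069.

22 May 2069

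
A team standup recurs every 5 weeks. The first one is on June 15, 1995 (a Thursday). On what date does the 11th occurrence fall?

May 30, 1996

The 11th occurrence is 10 intervals after the first: 10 × 35 = 350 days after June 15, 1995.
June has 30 days — 15 days to the end of June leaves 335.
July has 31 days (304 left).
August has 31 days (273 left).
September has 30 days (243 left).
October has 31 days (212 left).
November has 30 days (182 left).
December has 31 days (151 left).
January has 31 days (120 left).
February has 29 days (91 left).
March has 31 days (60 left).
April has 30 days (30 left).
30 days into May → May 30, 1996.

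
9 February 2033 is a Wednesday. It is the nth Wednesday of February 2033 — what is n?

Day 9 falls in week ⌈9/7⌉ of the month.
Days 1–7 hold the 1st Wednesday, 8–14 the 2nd, 15–21 the 3rd, 22–28 the 4th, 29–31 the 5th.
9 is in the range for the 2nd.

2nd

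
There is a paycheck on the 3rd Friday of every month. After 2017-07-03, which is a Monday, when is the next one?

2017-07-21

July 2017 starts on a Saturday; its first Friday is the 7th, so the 3rd Friday is the 21st — 2017-07-21.
2017-07-21 is after 2017-07-03, so that is the next one.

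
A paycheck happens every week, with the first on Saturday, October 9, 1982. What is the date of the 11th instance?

The 11th occurrence is 10 intervals after the first: 10 × 7 = 70 days after October 9, 1982.
October has 31 days — 22 days to the end of October leaves 48.
November has 30 days (18 left).
18 days into December → December 18, 1982.

December 18, 1982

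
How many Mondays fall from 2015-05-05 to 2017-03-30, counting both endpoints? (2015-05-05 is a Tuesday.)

99

2015-05-05 is a Tuesday; the first Monday on or after it is 2015-05-11 (6 days later).
From 2015-05-11 to 2017-03-30: 234 + 366 + 89 = 689 days (rest of 2015, 2016, to 2017-03-30 in 2017).
689 ÷ 7 = 98 full weeks with remainder 3, so 98 more Mondays after the first → 99.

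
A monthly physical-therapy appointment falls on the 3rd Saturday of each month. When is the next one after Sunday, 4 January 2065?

17 January 2065

January 2065 starts on a Thursday; its first Saturday is the 3rd, so the 3rd Saturday is the 17th — 17 January 2065.
17 January 2065 is after 4 January 2065, so that is the next one.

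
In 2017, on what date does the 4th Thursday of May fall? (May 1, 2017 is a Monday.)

2017-05-25

May 2017 begins on a Monday, so the first Thursday is May 4 (3 days later).
The 4th Thursday is 3 weeks later: 4 + 21 = 25.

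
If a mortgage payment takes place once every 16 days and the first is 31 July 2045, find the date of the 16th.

28 March 2046

The 16th occurrence is 15 intervals after the first: 15 × 16 = 240 days after 31 July 2045.
July has 31 days — 0 days to the end of July leaves 240.
August has 31 days (209 left).
September has 30 days (179 left).
October has 31 days (148 left).
November has 30 days (118 left).
December has 31 days (87 left).
January has 31 days (56 left).
February has 28 days (28 left).
28 days into March → 28 March 2046.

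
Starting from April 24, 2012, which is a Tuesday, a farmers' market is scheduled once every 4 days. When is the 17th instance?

June 27, 2012

The 17th occurrence is 16 intervals after the first: 16 × 4 = 64 days after April 24, 2012.
April has 30 days — 6 days to the end of April leaves 58.
May has 31 days (27 left).
27 days into June → June 27, 2012.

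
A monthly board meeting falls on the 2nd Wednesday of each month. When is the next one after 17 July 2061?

July 2061 starts on a Friday; its first Wednesday is the 6th, so the 2nd Wednesday is the 13th — 13 July 2061.
That is not after 17 July 2061, so look at August 2061.
August 2061 starts on a Monday; its first Wednesday is the 3rd, so the 2nd Wednesday is the 10th — 10 August 2061.

10 August 2061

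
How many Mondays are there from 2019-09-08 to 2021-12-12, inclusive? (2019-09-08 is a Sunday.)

2019-09-08 is a Sunday; the first Monday on or after it is 2019-09-09 (1 day later).
From 2019-09-09 to 2021-12-12: 113 + 366 + 346 = 825 days (rest of 2019, 2020, to 2021-12-12 in 2021).
825 ÷ 7 = 117 full weeks with remainder 6, so 117 more Mondays after the first → 118.

118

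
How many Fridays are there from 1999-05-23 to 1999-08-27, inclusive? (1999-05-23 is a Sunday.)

1999-05-23 is a Sunday; the first Friday on or after it is 1999-05-28 (5 days later).
From 1999-05-28 to 1999-08-27: 3 + 30 + 31 + 27 = 91 days (rest of May, June, July, August).
91 ÷ 7 = 13 full weeks with remainder 0, so 13 more Fridays after the first → 14.

14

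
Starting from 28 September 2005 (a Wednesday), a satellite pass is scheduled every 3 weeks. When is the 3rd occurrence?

9 November 2005

The 3rd occurrence is 2 intervals after the first: 2 × 21 = 42 days after 28 September 2005.
September has 30 days — 2 days to the end of September leaves 40.
October has 31 days (9 left).
9 days into November → 9 November 2005.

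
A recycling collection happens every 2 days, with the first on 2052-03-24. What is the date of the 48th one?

2052-06-26

The 48th occurrence is 47 intervals after the first: 47 × 2 = 94 days after 2052-03-24.
March has 31 days — 7 days to the end of March leaves 87.
April has 30 days (57 left).
May has 31 days (26 left).
26 days into June → 2052-06-26.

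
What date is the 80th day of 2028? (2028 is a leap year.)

2028-03-20

January has 31 days (80 − 31 = 49 remain).
February has 29 days (49 − 29 = 20 remain).
20 into March → March 20.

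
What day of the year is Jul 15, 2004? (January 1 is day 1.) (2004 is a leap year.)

197

Days in months before Jul: 31 + 29 + 31 + 30 + 31 + 30 = 182.
Plus 15 days into Jul → day 197.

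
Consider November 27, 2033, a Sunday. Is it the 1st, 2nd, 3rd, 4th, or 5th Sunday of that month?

4th

Day 27 falls in week ⌈27/7⌉ of the month.
Days 1–7 hold the 1st Sunday, 8–14 the 2nd, 15–21 the 3rd, 22–28 the 4th, 29–31 the 5th.
27 is in the range for the 4th.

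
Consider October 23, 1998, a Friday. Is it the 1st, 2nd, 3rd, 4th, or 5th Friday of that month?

Day 23 falls in week ⌈23/7⌉ of the month.
Days 1–7 hold the 1st Friday, 8–14 the 2nd, 15–21 the 3rd, 22–28 the 4th, 29–31 the 5th.
23 is in the range for the 4th.

4th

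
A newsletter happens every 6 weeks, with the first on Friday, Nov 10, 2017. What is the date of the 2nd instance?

The 2nd occurrence is 1 interval after the first: 1 × 42 = 42 days after Nov 10, 2017.
Nov has 30 days — 20 days to the end of Nov leaves 22.
22 days into Dec → Dec 22, 2017.

Dec 22, 2017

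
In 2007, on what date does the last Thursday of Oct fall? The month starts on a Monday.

Oct 25, 2007

Oct 2007 begins on a Monday, so the first Thursday is Oct 4 (3 days later).
Oct 2007 has 31 days. Adding weeks: 4, 11, 18, 25 — the last one ≤ 31 is the 25th.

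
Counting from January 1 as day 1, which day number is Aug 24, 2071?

236

Days in months before Aug: 31 + 28 + 31 + 30 + 31 + 30 + 31 = 212.
Plus 24 days into Aug → day 236.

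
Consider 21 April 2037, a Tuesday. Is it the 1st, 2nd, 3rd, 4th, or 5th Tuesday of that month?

Day 21 falls in week ⌈21/7⌉ of the month.
Days 1–7 hold the 1st Tuesday, 8–14 the 2nd, 15–21 the 3rd, 22–28 the 4th, 29–31 the 5th.
21 is in the range for the 3rd.

3rd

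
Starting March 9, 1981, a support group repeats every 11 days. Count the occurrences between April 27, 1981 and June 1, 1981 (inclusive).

3

Occurrences land 11·i days after March 9, 1981 for i = 0, 1, 2, …
April 27, 1981 is 49 days after the start; 49 ÷ 11 = 4 remainder 5; since the remainder is 5, round up to i = 5. First occurrence in the window: #6 on May 3, 1981 (5×11 = 55 days in).
June 1, 1981 is 84 days after the start; 84 ÷ 11 = 7 remainder 7. Last occurrence in the window: #8 on May 25, 1981.
Occurrences #6 through #8: 3 in total.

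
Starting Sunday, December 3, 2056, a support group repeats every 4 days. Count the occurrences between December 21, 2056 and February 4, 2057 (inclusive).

11

Occurrences land 4·i days after December 3, 2056 for i = 0, 1, 2, …
December 21, 2056 is 18 days after the start; 18 ÷ 4 = 4 remainder 2; since the remainder is 2, round up to i = 5. First occurrence in the window: #6 on December 23, 2056 (5×4 = 20 days in).
February 4, 2057 is 63 days after the start; 63 ÷ 4 = 15 remainder 3. Last occurrence in the window: #16 on February 1, 2057.
Occurrences #6 through #16: 11 in total.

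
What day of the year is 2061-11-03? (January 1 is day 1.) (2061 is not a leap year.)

307

Days in months before November: 31 + 28 + 31 + 30 + 31 + 30 + 31 + 31 + 30 + 31 = 304.
Plus 3 days into November → day 307.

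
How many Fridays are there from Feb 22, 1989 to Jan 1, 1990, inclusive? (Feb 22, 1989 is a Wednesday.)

45

Feb 22, 1989 is a Wednesday; the first Friday on or after it is Feb 24, 1989 (2 days later).
From Feb 24, 1989 to Jan 1, 1990: 310 + 1 = 311 days (rest of 1989, to Jan 1, 1990 in 1990).
311 ÷ 7 = 44 full weeks with remainder 3, so 44 more Fridays after the first → 45.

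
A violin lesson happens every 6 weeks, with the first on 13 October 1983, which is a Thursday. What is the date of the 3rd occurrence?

The 3rd occurrence is 2 intervals after the first: 2 × 42 = 84 days after 13 October 1983.
October has 31 days — 18 days to the end of October leaves 66.
November has 30 days (36 left).
December has 31 days (5 left).
5 days into January → 5 January 1984.

5 January 1984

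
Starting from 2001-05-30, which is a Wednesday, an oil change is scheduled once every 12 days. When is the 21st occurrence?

The 21st occurrence is 20 intervals after the first: 20 × 12 = 240 days after 2001-05-30.
May has 31 days — 1 day to the end of May leaves 239.
June has 30 days (209 left).
July has 31 days (178 left).
August has 31 days (147 left).
September has 30 days (117 left).
October has 31 days (86 left).
November has 30 days (56 left).
December has 31 days (25 left).
25 days into January → 2002-01-25.

2002-01-25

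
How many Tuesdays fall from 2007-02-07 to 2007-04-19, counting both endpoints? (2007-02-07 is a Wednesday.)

2007-02-07 is a Wednesday; the first Tuesday on or after it is 2007-02-13 (6 days later).
From 2007-02-13 to 2007-04-19: 15 + 31 + 19 = 65 days (rest of February, March, April).
65 ÷ 7 = 9 full weeks with remainder 2, so 9 more Tuesdays after the first → 10.

10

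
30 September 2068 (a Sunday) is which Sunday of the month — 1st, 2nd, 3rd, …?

Day 30 falls in week ⌈30/7⌉ of the month.
Days 1–7 hold the 1st Sunday, 8–14 the 2nd, 15–21 the 3rd, 22–28 the 4th, 29–31 the 5th.
30 is in the range for the 5th.

5th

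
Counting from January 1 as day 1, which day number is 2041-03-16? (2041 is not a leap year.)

75

Days in months before March: 31 + 28 = 59.
Plus 16 days into March → day 75.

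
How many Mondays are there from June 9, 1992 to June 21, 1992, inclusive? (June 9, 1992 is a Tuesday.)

1

June 9, 1992 is a Tuesday; the first Monday on or after it is June 15, 1992 (6 days later).
From June 15, 1992 to June 21, 1992 is 21 − 15 = 6 days.
6 ÷ 7 = 0 full weeks with remainder 6, so 0 more Mondays after the first → 1.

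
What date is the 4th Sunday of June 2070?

The first Sunday of June 2070 is June 1.
The 4th Sunday is 3 weeks later: 1 + 21 = 22.

June 22, 2070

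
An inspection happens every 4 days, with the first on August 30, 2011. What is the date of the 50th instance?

The 50th occurrence is 49 intervals after the first: 49 × 4 = 196 days after August 30, 2011.
August has 31 days — 1 day to the end of August leaves 195.
September has 30 days (165 left).
October has 31 days (134 left).
November has 30 days (104 left).
December has 31 days (73 left).
January has 31 days (42 left).
February has 29 days (13 left).
13 days into March → March 13, 2012.

March 13, 2012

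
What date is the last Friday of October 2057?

October 2057 begins on a Monday, so the first Friday is October 5 (4 days later).
October 2057 has 31 days. Adding weeks: 5, 12, 19, 26 — the last one ≤ 31 is the 26th.

26 October 2057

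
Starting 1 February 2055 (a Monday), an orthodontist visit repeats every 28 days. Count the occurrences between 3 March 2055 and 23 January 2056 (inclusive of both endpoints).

11

Occurrences land 28·i days after 1 February 2055 for i = 0, 1, 2, …
3 March 2055 is 30 days after the start; 30 ÷ 28 = 1 remainder 2; since the remainder is 2, round up to i = 2. First occurrence in the window: #3 on 29 March 2055 (2×28 = 56 days in).
23 January 2056 is 356 days after the start; 356 ÷ 28 = 12 remainder 20. Last occurrence in the window: #13 on 3 January 2056.
Occurrences #3 through #13: 11 in total.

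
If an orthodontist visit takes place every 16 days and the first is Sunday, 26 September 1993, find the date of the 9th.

The 9th occurrence is 8 intervals after the first: 8 × 16 = 128 days after 26 September 1993.
September has 30 days — 4 days to the end of September leaves 124.
October has 31 days (93 left).
November has 30 days (63 left).
December has 31 days (32 left).
January has 31 days (1 left).
1 day into February → 1 February 1994.

1 February 1994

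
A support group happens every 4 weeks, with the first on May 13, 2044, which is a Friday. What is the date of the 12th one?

Mar 17, 2045

The 12th occurrence is 11 intervals after the first: 11 × 28 = 308 days after May 13, 2044.
May has 31 days — 18 days to the end of May leaves 290.
Jun has 30 days (260 left).
Jul has 31 days (229 left).
Aug has 31 days (198 left).
Sep has 30 days (168 left).
Oct has 31 days (137 left).
Nov has 30 days (107 left).
Dec has 31 days (76 left).
Jan has 31 days (45 left).
Feb has 28 days (17 left).
17 days into Mar → Mar 17, 2045.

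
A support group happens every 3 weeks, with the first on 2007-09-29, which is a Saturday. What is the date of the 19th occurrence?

2008-10-11

The 19th occurrence is 18 intervals after the first: 18 × 21 = 378 days after 2007-09-29.
September has 30 days — 1 day to the end of September leaves 377.
October has 31 days (346 left).
November has 30 days (316 left).
December has 31 days (285 left).
January has 31 days (254 left).
February has 29 days (225 left).
March has 31 days (194 left).
April has 30 days (164 left).
May has 31 days (133 left).
June has 30 days (103 left).
July has 31 days (72 left).
August has 31 days (41 left).
September has 30 days (11 left).
11 days into October → 2008-10-11.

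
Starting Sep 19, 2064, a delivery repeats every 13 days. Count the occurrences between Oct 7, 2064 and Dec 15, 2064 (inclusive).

Occurrences land 13·i days after Sep 19, 2064 for i = 0, 1, 2, …
Oct 7, 2064 is 18 days after the start; 18 ÷ 13 = 1 remainder 5; since the remainder is 5, round up to i = 2. First occurrence in the window: #3 on Oct 15, 2064 (2×13 = 26 days in).
Dec 15, 2064 is 87 days after the start; 87 ÷ 13 = 6 remainder 9. Last occurrence in the window: #7 on Dec 6, 2064.
Occurrences #3 through #7: 5 in total.

5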